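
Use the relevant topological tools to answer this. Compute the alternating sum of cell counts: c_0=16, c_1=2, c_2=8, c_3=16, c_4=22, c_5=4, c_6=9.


chi = sum_k (-1)^k c_k.
= (-1)^0*16 + (-1)^1*2 + (-1)^2*8 + (-1)^3*16 + (-1)^4*22 + (-1)^5*4 + (-1)^6*9
= (16) + (-2) + (8) + (-16) + (22) + (-4) + (9)
= 33

33


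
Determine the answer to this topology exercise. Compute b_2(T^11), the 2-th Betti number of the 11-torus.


By the Kunneth formula, b_k(T^n) = C(n,k).
b_2(T^11) = C(11,2).
C(11,2) = 11!/(2!*9!) = 55

55


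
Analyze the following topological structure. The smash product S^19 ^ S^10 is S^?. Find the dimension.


S^m ^ S^n = S^{m+n}.
k = 19 + 10 = 29

29


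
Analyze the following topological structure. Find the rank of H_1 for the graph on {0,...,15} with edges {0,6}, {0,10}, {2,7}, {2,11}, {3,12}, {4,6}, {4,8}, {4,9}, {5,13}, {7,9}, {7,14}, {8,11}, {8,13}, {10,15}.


b_1 = E - V + (number of components).
E = 14, V = 16, components = 3.
b_1 = 14 - 16 + 3 = 1

1


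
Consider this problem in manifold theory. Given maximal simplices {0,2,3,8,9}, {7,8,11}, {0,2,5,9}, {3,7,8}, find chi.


Enumerate all faces; f-vector: f_0=8, f_1=17, f_2=15, f_3=6, f_4=1.
chi = sum (-1)^k f_k = 1

1


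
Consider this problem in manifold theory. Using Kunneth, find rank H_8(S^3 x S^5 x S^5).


Each S^d has Poincare polynomial 1 + t^d.
The product S^3 x S^5 x S^5 has Poincare polynomial prod(1+t^d_i).
Expanding: b_0=1, b_3=1, b_5=2, b_8=2, b_10=1, b_13=1.
b_8 = 2

2


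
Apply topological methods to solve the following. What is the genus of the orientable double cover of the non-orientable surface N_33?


chi(N_33) = 2 - 33 = -31.
Double cover: chi(Sigma_g) = 2 * chi(N_33) = 2*(-31) = -62.
2 - 2g = -62, so g = (2 - (-62))/2 = 64/2 = 32

32


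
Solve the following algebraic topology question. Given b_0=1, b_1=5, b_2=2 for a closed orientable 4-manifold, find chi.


By Poincare duality b_k = b_{4-k}, so full Betti numbers: b_0=1, b_1=5, b_2=2, b_3=5, b_4=1.
chi = sum (-1)^k b_k = -6

-6


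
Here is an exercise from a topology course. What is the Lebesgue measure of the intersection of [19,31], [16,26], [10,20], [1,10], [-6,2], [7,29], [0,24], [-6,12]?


Intersection = [max(a_i), min(b_i)] = [19, 2].
Since 19 > 2, the intersection is empty.
Length = 0

0


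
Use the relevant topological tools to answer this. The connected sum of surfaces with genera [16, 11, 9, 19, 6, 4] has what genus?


Genus is additive under connected sum of orientable surfaces.
g = 16 + 11 + 9 + 19 + 6 + 4 = 65

65


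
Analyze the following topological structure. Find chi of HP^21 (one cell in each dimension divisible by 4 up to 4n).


HP^21 has one cell in each dimension 0, 4, ..., 4*21 (21+1 cells, all even-dim).
chi = 21 + 1 = 22

22


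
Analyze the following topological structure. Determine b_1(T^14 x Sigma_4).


pi_1(A x B) = pi_1(A) x pi_1(B); rank of abelianization = b_1.
b_1(T^14) = 14, b_1(Sigma_4) = 2*4 = 8.
b_1(product) = 14 + 8 = 22

22


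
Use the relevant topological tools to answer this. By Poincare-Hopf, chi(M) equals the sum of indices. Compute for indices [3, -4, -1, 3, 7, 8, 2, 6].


Poincare-Hopf: chi(M) = sum of indices of zeros.
chi = (3) + (-4) + (-1) + (3) + (7) + (8) + (2) + (6) = 24

24


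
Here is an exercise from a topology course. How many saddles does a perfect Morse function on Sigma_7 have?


A perfect Morse function has m_k = b_k.
For Sigma_7: b_0=1, b_1=2g=14, b_2=1.
Saddles m_1 = 2g = 14

14


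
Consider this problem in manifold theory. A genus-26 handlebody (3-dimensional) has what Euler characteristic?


A genus-g handlebody deformation retracts to a wedge of g circles.
chi(vee_g S^1) = 1 - g.
chi(H_26) = 1 - 26 = -25

-25


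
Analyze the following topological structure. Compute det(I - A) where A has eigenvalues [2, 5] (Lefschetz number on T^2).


For a torus self-map: L(f) = det(I - A) where A acts on H_1.
L(f) = (1-2) * (1-5) = -1 * -4 = 4

4


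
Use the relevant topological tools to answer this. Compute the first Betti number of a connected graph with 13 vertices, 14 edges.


For a connected graph: rank(pi_1) = b_1 = E - V + 1 = 1 - chi.
chi = V - E = 13 - 14 = -1.
rank = 1 - (-1) = 14 - 13 + 1 = 2

2


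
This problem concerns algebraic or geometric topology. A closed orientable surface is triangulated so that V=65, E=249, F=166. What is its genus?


chi = V - E + F = 65 - 249 + 166 = -18
For orientable closed surface: chi = 2 - 2g, so g = (2 - chi)/2.
g = (2 - (-18)) / 2 = 20 / 2 = 10

10


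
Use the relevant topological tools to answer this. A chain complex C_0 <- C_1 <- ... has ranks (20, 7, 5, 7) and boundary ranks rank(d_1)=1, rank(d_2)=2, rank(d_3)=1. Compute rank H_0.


rank H_k = rank(ker d_k) - rank(im d_{k+1}).
rank(ker d_0) = rank(C_0) - rank(d_0) = 20 - 0 = 20.
rank(im d_{0+1}) = 1.
rank H_0 = 20 - 1 = 19

19


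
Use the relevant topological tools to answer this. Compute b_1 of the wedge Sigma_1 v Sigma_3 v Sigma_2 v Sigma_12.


For a wedge X v Y: reduced H_k(X v Y) = H_k(X) + H_k(Y).
Each Sigma_g contributes b_1 = 2g.
b_1 = 2 + 6 + 4 + 24 = 36

36


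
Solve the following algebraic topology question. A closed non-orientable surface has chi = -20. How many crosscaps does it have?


chi = 2 - k for closed non-orientable surfaces with k crosscaps.
-20 = 2 - k
k = 2 - (-20) = 22

22


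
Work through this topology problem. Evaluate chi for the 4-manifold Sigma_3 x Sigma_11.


chi(Sigma_3) = 2 - 2*3 = -4
chi(Sigma_11) = 2 - 2*11 = -20
chi(product) = (-4) * (-20) = 80

80


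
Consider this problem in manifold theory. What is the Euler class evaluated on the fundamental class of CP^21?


For any closed oriented manifold, <e(TM),[M]> = chi(M).
chi(CP^21) = 21+1 = 22

22


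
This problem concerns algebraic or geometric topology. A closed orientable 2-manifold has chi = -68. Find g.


chi = 2 - 2g for closed orientable surfaces.
-68 = 2 - 2g
2g = 2 - (-68) = 70
g = 35

35


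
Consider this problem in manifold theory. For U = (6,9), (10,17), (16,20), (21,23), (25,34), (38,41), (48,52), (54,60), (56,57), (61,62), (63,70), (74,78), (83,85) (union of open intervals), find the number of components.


Sort and merge overlapping open intervals.
Merged: (6,9), (10,20), (21,23), (25,34), (38,41), (48,52), (54,60), (61,62), (63,70), (74,78), (83,85).
Number of components = 11

11


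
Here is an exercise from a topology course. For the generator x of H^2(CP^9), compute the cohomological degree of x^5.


|x| = 2 in H^*(CP^n).
|x^5| = 5 * |x| = 5 * 2 = 10

10


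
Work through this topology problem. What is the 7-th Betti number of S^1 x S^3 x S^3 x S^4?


Each S^d has Poincare polynomial 1 + t^d.
The product S^1 x S^3 x S^3 x S^4 has Poincare polynomial prod(1+t^d_i).
Expanding: b_0=1, b_1=1, b_3=2, b_4=3, b_5=1, b_6=1, b_7=3, b_8=2, b_10=1, b_11=1.
b_7 = 3

3


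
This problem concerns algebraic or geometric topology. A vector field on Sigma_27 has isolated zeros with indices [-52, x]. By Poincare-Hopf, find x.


Poincare-Hopf: sum of indices = chi(M).
chi(Sigma_27) = 2 - 2*27 = -52.
Sum of known indices = -52.
x = chi - (sum known) = -52 - (-52) = 0

0


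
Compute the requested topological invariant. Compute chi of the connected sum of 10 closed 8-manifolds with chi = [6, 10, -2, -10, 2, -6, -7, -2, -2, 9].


For n-manifolds: chi(A#B) = chi(A) + chi(B) - chi(S^8).
chi(S^8) = 1 + (-1)^8 = 2.
chi(#) = (sum chi_i) - (10-1)*chi(S^8) = -2 - 9*2 = -20

-20


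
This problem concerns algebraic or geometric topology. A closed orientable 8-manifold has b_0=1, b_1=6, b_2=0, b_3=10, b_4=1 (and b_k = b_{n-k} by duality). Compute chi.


By Poincare duality b_k = b_{8-k}, so full Betti numbers: b_0=1, b_1=6, b_2=0, b_3=10, b_4=1, b_5=10, b_6=0, b_7=6, b_8=1.
chi = sum (-1)^k b_k = -29

-29


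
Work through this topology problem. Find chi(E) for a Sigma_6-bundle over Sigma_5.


For a fiber bundle F -> E -> B (with CW structure): chi(E) = chi(B) * chi(F).
chi(Sigma_5) = -8, chi(Sigma_6) = -10.
chi(E) = (-8) * (-10) = 80

80


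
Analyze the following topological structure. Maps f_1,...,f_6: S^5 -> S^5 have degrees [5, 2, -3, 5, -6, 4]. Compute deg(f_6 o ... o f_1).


Degree is multiplicative: deg(composition) = product of degrees.
= (5) * (2) * (-3) * (5) * (-6) * (4) = 3600

3600


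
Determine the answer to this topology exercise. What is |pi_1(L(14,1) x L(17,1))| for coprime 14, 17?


pi_1(X x Y) = pi_1(X) x pi_1(Y).
pi_1(L(14,1)) = Z/14, pi_1(L(17,1)) = Z/17.
|Z/14 x Z/17| = 14 * 17 = 238

238


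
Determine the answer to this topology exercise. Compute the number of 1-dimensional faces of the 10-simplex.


Delta^10 has 10+1 vertices. A 1-face is a choice of 1+1 vertices.
f_1 = C(10+1, 1+1) = C(11,2) = 55

55


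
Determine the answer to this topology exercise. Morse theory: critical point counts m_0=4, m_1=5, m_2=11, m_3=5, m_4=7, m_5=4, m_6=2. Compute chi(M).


Morse theory: chi(M) = sum_k (-1)^k m_k where m_k = #(index-k critical points).
= (4) + (-5) + (11) + (-5) + (7) + (-4) + (2) = 10

10


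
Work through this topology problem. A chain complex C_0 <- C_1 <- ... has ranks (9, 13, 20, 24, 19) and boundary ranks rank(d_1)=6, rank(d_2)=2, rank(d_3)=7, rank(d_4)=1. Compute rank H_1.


rank H_k = rank(ker d_k) - rank(im d_{k+1}).
rank(ker d_1) = rank(C_1) - rank(d_1) = 13 - 6 = 7.
rank(im d_{1+1}) = 2.
rank H_1 = 7 - 2 = 5

5


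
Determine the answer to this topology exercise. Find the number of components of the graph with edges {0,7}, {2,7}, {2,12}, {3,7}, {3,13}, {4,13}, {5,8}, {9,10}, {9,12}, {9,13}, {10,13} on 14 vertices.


Run DFS/union-find over 14 vertices.
V = 14, E = 11.
Number of components = 5

5


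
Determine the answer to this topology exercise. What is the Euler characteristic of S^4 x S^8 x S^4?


chi is multiplicative: chi(X x Y) = chi(X) chi(Y).
Each even-dim sphere has chi = 2. There are 3 factors.
chi = 2^3 = 8

8


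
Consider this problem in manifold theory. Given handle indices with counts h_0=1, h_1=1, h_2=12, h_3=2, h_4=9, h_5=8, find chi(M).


Handles of index k contribute (-1)^k to chi (same as CW cells).
chi = (1) + (-1) + (12) + (-2) + (9) + (-8) = 11

11


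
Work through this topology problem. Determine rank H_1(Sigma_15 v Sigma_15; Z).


For a wedge: H_1(A v B) = H_1(A) + H_1(B).
b_1(Sigma_15) = 30, b_1(Sigma_15) = 30.
b_1 = 30 + 30 = 60

60


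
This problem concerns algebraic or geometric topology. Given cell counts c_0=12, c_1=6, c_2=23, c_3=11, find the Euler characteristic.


chi = sum_k (-1)^k c_k.
= (-1)^0*12 + (-1)^1*6 + (-1)^2*23 + (-1)^3*11
= (12) + (-6) + (23) + (-11)
= 18

18


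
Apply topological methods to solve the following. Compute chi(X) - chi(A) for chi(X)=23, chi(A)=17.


Relative Euler characteristic: chi(X, A) = chi(X) - chi(A).
= 23 - (17) = 6

6


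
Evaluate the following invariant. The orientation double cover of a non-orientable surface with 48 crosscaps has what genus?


chi(N_48) = 2 - 48 = -46.
Double cover: chi(Sigma_g) = 2 * chi(N_48) = 2*(-46) = -92.
2 - 2g = -92, so g = (2 - (-92))/2 = 94/2 = 47

47


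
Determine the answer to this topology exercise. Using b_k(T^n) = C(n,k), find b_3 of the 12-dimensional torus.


By the Kunneth formula, b_k(T^n) = C(n,k).
b_3(T^12) = C(12,3).
C(12,3) = 12!/(3!*9!) = 220

220


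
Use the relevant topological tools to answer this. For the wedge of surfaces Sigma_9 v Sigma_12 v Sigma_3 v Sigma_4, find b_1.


For a wedge X v Y: reduced H_k(X v Y) = H_k(X) + H_k(Y).
Each Sigma_g contributes b_1 = 2g.
b_1 = 18 + 24 + 6 + 8 = 56

56


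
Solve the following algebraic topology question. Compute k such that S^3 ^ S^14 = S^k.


S^m ^ S^n = S^{m+n}.
k = 3 + 14 = 17

17


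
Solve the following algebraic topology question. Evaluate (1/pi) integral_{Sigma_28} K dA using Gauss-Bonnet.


Gauss-Bonnet: integral K dA = 2*pi*chi(M).
chi(Sigma_28) = 2 - 2*28 = -54.
(integral K dA)/pi = 2*chi = 2*(-54) = -108

-108


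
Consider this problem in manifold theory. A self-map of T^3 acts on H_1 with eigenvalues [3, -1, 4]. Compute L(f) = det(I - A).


For a torus self-map: L(f) = det(I - A) where A acts on H_1.
L(f) = (1-3) * (1--1) * (1-4) = -2 * 2 * -3 = 12

12


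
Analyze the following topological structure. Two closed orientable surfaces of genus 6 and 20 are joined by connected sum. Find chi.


chi(Sigma_6) = 2 - 2*6 = -10
chi(Sigma_20) = 2 - 2*20 = -38
For surfaces: chi(A#B) = chi(A) + chi(B) - 2.
chi = -10 + -38 - 2 = -50

-50


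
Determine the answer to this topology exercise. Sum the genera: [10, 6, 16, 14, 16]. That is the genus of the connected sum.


Genus is additive under connected sum of orientable surfaces.
g = 10 + 6 + 16 + 14 + 16 = 62

62


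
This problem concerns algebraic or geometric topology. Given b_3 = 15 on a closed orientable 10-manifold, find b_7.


Poincare duality for closed orientable n-manifolds: b_k = b_{n-k}.
Here n = 10, so b_7 = b_3 = 15

15


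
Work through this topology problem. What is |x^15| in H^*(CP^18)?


|x| = 2 in H^*(CP^n).
|x^15| = 15 * |x| = 15 * 2 = 30

30


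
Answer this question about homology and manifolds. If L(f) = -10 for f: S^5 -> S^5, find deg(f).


L(f) = 1 + (-1)^5 deg(f) on S^5.
-10 = 1 + (-1)^5 * deg(f)
(-1)^5 * deg(f) = -11
deg(f) = 11

11


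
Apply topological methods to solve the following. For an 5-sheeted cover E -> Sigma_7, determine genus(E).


For an n-sheeted cover: chi(E) = n * chi(B).
chi(Sigma_7) = 2 - 2*7 = -12.
chi(E) = 5 * (-12) = -60.
genus(E) = (2 - chi(E))/2 = (2 - (-60))/2 = 62/2 = 31

31


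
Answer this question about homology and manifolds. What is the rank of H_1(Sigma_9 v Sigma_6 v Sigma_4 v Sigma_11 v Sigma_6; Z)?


For a wedge X v Y: reduced H_k(X v Y) = H_k(X) + H_k(Y).
Each Sigma_g contributes b_1 = 2g.
b_1 = 18 + 12 + 8 + 22 + 12 = 72

72


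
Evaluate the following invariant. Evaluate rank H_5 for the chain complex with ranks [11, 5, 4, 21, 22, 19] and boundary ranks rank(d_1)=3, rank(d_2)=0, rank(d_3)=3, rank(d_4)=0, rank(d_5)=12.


rank H_k = rank(ker d_k) - rank(im d_{k+1}).
rank(ker d_5) = rank(C_5) - rank(d_5) = 19 - 12 = 7.
rank(im d_{5+1}) = 0.
rank H_5 = 7 - 0 = 7

7


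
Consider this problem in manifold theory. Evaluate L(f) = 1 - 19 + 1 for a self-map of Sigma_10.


L(f) = tr(f_0*) - tr(f_1*) + tr(f_2*).
= 1 - (19) + (1)
= -17

-17


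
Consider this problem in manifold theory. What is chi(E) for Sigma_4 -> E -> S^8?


chi(S^8) = 2 (n even), chi(Sigma_4) = 2 - 2*4 = -6.
chi(E) = 2 * (-6) = -12

-12


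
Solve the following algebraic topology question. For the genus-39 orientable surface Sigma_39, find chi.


For a closed orientable surface of genus g: chi = 2 - 2g.
Here g = 39.
chi = 2 - 2*39 = 2 - 78 = -76

-76


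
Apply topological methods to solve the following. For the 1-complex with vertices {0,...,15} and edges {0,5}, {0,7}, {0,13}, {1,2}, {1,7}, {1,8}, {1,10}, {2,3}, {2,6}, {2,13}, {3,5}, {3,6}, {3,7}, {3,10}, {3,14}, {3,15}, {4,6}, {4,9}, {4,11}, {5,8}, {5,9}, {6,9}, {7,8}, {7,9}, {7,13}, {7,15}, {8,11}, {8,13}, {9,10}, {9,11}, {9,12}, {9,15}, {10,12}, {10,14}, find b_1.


b_1 = E - V + (number of components).
E = 34, V = 16, components = 1.
b_1 = 34 - 16 + 1 = 19

19


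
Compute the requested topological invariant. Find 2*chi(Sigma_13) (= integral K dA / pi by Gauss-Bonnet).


Gauss-Bonnet: integral K dA = 2*pi*chi(M).
chi(Sigma_13) = 2 - 2*13 = -24.
(integral K dA)/pi = 2*chi = 2*(-24) = -48

-48


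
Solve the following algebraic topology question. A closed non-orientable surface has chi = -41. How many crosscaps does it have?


chi = 2 - k for closed non-orientable surfaces with k crosscaps.
-41 = 2 - k
k = 2 - (-41) = 43

43


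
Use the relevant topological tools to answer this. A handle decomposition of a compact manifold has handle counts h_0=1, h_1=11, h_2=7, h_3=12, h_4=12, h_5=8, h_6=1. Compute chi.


Handles of index k contribute (-1)^k to chi (same as CW cells).
chi = (1) + (-11) + (7) + (-12) + (12) + (-8) + (1) = -10

-10


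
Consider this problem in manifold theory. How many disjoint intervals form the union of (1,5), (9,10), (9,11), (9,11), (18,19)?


Sort and merge overlapping open intervals.
Merged: (1,5), (9,11), (18,19).
Number of components = 3

3


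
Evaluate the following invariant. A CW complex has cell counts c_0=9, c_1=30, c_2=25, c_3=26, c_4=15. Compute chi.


chi = sum_k (-1)^k c_k.
= (-1)^0*9 + (-1)^1*30 + (-1)^2*25 + (-1)^3*26 + (-1)^4*15
= (9) + (-30) + (25) + (-26) + (15)
= -7

-7


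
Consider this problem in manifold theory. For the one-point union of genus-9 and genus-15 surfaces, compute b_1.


For a wedge: H_1(A v B) = H_1(A) + H_1(B).
b_1(Sigma_9) = 18, b_1(Sigma_15) = 30.
b_1 = 18 + 30 = 48

48


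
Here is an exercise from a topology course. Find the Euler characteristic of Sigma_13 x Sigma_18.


chi(Sigma_13) = 2 - 2*13 = -24
chi(Sigma_18) = 2 - 2*18 = -34
chi(product) = (-24) * (-34) = 816

816


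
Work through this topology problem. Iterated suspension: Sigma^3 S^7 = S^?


Each suspension raises dimension by 1: Sigma S^n = S^{n+1}.
Sigma^3 S^7 = S^{7+3} = S^10

10


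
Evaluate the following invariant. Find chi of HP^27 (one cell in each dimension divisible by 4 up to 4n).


HP^27 has one cell in each dimension 0, 4, ..., 4*27 (27+1 cells, all even-dim).
chi = 27 + 1 = 28

28


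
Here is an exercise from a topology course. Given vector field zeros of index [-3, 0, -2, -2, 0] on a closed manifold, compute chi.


Poincare-Hopf: chi(M) = sum of indices of zeros.
chi = (-3) + (0) + (-2) + (-2) + (0) = -7

-7


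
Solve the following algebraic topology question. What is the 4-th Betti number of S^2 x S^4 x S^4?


Each S^d has Poincare polynomial 1 + t^d.
The product S^2 x S^4 x S^4 has Poincare polynomial prod(1+t^d_i).
Expanding: b_0=1, b_2=1, b_4=2, b_6=2, b_8=1, b_10=1.
b_4 = 2

2


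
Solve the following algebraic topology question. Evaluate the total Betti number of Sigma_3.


For Sigma_3: b_0 = 1, b_1 = 2g = 6, b_2 = 1.
Total = 1 + 6 + 1 = 8

8


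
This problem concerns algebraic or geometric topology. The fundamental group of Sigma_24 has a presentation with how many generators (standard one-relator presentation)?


Standard presentation: pi_1(Sigma_g) = <a_1,b_1,...,a_g,b_g | [a_1,b_1]...[a_g,b_g] = 1>.
Number of generators = 2g = 2*24 = 48

48


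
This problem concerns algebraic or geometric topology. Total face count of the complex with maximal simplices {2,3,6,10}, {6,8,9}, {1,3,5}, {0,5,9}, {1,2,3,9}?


Each maximal simplex on m vertices has 2^m - 1 nonempty faces.
Take the union (dedupe shared faces).
Total distinct faces = 41

41


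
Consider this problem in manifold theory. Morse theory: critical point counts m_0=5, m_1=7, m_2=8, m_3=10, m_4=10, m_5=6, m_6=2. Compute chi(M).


Morse theory: chi(M) = sum_k (-1)^k m_k where m_k = #(index-k critical points).
= (5) + (-7) + (8) + (-10) + (10) + (-6) + (2) = 2

2


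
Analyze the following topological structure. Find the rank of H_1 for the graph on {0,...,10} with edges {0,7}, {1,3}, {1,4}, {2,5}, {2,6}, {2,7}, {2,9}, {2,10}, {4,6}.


b_1 = E - V + (number of components).
E = 9, V = 11, components = 2.
b_1 = 9 - 11 + 2 = 0

0


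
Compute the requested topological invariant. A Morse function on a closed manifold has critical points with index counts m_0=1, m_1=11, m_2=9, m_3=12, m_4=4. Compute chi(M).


Morse theory: chi(M) = sum_k (-1)^k m_k where m_k = #(index-k critical points).
= (1) + (-11) + (9) + (-12) + (4) = -9

-9


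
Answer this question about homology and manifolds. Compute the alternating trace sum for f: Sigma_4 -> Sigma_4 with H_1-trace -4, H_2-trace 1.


L(f) = tr(f_0*) - tr(f_1*) + tr(f_2*).
= 1 - (-4) + (1)
= 6

6


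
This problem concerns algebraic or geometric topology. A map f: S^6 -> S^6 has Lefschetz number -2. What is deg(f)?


L(f) = 1 + (-1)^6 deg(f) on S^6.
-2 = 1 + (-1)^6 * deg(f)
(-1)^6 * deg(f) = -3
deg(f) = -3

-3


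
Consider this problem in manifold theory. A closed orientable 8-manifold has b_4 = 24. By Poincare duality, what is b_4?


Poincare duality for closed orientable n-manifolds: b_k = b_{n-k}.
Here n = 8, so b_4 = b_4 = 24

24


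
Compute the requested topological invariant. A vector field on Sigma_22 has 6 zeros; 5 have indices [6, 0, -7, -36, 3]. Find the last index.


Poincare-Hopf: sum of indices = chi(M).
chi(Sigma_22) = 2 - 2*22 = -42.
Sum of known indices = -34.
x = chi - (sum known) = -42 - (-34) = -8

-8


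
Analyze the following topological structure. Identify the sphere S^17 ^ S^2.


S^m ^ S^n = S^{m+n}.
k = 17 + 2 = 19

19


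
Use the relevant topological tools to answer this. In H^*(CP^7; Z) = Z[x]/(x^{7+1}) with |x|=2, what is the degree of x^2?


|x| = 2 in H^*(CP^n).
|x^2| = 2 * |x| = 2 * 2 = 4

4


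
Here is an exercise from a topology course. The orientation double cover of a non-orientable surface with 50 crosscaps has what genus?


chi(N_50) = 2 - 50 = -48.
Double cover: chi(Sigma_g) = 2 * chi(N_50) = 2*(-48) = -96.
2 - 2g = -96, so g = (2 - (-96))/2 = 98/2 = 49

49


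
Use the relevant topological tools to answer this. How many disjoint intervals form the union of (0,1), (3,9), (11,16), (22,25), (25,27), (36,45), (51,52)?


Sort and merge overlapping open intervals.
Merged: (0,1), (3,9), (11,16), (22,25), (25,27), (36,45), (51,52).
Number of components = 7

7


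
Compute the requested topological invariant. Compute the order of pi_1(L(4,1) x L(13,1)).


pi_1(X x Y) = pi_1(X) x pi_1(Y).
pi_1(L(4,1)) = Z/4, pi_1(L(13,1)) = Z/13.
|Z/4 x Z/13| = 4 * 13 = 52

52


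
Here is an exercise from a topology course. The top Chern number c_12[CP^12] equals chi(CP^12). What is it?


For any closed oriented manifold, <e(TM),[M]> = chi(M).
chi(CP^12) = 12+1 = 13

13


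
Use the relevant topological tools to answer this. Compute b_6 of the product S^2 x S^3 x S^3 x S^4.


Each S^d has Poincare polynomial 1 + t^d.
The product S^2 x S^3 x S^3 x S^4 has Poincare polynomial prod(1+t^d_i).
Expanding: b_0=1, b_2=1, b_3=2, b_4=1, b_5=2, b_6=2, b_7=2, b_8=1, b_9=2, b_10=1, b_12=1.
b_6 = 2

2


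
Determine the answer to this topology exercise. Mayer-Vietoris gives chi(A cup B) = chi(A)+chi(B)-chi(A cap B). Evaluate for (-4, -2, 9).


chi(A cup B) = chi(A) + chi(B) - chi(A cap B)
= -4 + (-2) - (9)
= -15

-15


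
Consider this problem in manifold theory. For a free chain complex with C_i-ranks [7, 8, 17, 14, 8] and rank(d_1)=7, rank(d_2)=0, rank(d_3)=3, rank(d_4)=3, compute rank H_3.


rank H_k = rank(ker d_k) - rank(im d_{k+1}).
rank(ker d_3) = rank(C_3) - rank(d_3) = 14 - 3 = 11.
rank(im d_{3+1}) = 3.
rank H_3 = 11 - 3 = 8

8


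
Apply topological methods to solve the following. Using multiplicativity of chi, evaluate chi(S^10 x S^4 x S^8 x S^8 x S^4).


chi is multiplicative: chi(X x Y) = chi(X) chi(Y).
Each even-dim sphere has chi = 2. There are 5 factors.
chi = 2^5 = 32

32


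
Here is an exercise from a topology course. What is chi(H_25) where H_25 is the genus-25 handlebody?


A genus-g handlebody deformation retracts to a wedge of g circles.
chi(vee_g S^1) = 1 - g.
chi(H_25) = 1 - 25 = -24

-24


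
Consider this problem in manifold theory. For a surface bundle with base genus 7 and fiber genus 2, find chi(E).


For a fiber bundle F -> E -> B (with CW structure): chi(E) = chi(B) * chi(F).
chi(Sigma_7) = -12, chi(Sigma_2) = -2.
chi(E) = (-12) * (-2) = 24

24


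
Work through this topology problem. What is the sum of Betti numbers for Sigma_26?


For Sigma_26: b_0 = 1, b_1 = 2g = 52, b_2 = 1.
Total = 1 + 52 + 1 = 54

54


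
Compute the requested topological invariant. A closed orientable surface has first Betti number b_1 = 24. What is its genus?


For a closed orientable surface: b_1 = 2g.
24 = 2g
g = 24 / 2 = 12

12


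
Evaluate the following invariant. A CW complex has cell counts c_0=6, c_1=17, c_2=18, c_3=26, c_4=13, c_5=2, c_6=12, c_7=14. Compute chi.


chi = sum_k (-1)^k c_k.
= (-1)^0*6 + (-1)^1*17 + (-1)^2*18 + (-1)^3*26 + (-1)^4*13 + (-1)^5*2 + (-1)^6*12 + (-1)^7*14
= (6) + (-17) + (18) + (-26) + (13) + (-2) + (12) + (-14)
= -10

-10


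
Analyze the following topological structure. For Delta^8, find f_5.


Delta^8 has 8+1 vertices. A 5-face is a choice of 5+1 vertices.
f_5 = C(8+1, 5+1) = C(9,6) = 84

84


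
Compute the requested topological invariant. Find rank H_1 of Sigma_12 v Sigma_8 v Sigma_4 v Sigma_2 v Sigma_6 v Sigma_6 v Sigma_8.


For a wedge X v Y: reduced H_k(X v Y) = H_k(X) + H_k(Y).
Each Sigma_g contributes b_1 = 2g.
b_1 = 24 + 16 + 8 + 4 + 12 + 12 + 16 = 92

92


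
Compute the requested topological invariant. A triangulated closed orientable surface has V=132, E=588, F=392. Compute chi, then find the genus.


chi = V - E + F = 132 - 588 + 392 = -64
For orientable closed surface: chi = 2 - 2g, so g = (2 - chi)/2.
g = (2 - (-64)) / 2 = 66 / 2 = 33

33


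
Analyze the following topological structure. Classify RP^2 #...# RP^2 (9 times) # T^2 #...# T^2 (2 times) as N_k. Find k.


Since a >= 1, the sum is non-orientable; each T^2 can be replaced by RP^2 # RP^2 (since T^2#RP^2 = 3RP^2).
Total crosscaps k = 9 + 2*2 = 13.
Check via chi: chi = 9*1 + 2*0 - (9+2-1)*2 = -11 = 2 - k = -11. Consistent.

13


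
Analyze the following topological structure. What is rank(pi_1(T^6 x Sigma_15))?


pi_1(A x B) = pi_1(A) x pi_1(B); rank of abelianization = b_1.
b_1(T^6) = 6, b_1(Sigma_15) = 2*15 = 30.
b_1(product) = 6 + 30 = 36

36


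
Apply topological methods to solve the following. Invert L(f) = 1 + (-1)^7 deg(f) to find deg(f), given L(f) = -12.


L(f) = 1 + (-1)^7 deg(f) on S^7.
-12 = 1 + (-1)^7 * deg(f)
(-1)^7 * deg(f) = -13
deg(f) = 13

13


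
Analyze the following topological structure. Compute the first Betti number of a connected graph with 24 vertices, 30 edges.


For a connected graph: rank(pi_1) = b_1 = E - V + 1 = 1 - chi.
chi = V - E = 24 - 30 = -6.
rank = 1 - (-6) = 30 - 24 + 1 = 7

7


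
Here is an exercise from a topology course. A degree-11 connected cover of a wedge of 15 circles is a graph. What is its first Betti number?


Nielsen-Schreier: an index-n subgroup of F_r is free of rank 1 + n(r-1).
Equivalently: chi(cover) = n*chi(base); chi(vee_r S^1) = 1 - 15 = -14.
chi(E) = 11*(-14) = -154; rank = 1 - chi(E) = 1 - (-154) = 155.
rank = 1 + 11*(15-1) = 1 + 154 = 155

155


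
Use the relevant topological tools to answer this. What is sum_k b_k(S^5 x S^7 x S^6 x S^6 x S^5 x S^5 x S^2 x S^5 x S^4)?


Total Betti number is multiplicative under products.
Each S^d (d>=1) has total Betti number 2.
There are 9 sphere factors.
Total = 2^9 = 512

512


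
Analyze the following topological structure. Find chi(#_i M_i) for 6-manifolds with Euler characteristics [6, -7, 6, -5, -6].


For n-manifolds: chi(A#B) = chi(A) + chi(B) - chi(S^6).
chi(S^6) = 1 + (-1)^6 = 2.
chi(#) = (sum chi_i) - (5-1)*chi(S^6) = -6 - 4*2 = -14

-14


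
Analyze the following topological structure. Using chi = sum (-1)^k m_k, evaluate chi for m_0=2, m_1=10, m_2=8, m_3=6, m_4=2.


Morse theory: chi(M) = sum_k (-1)^k m_k where m_k = #(index-k critical points).
= (2) + (-10) + (8) + (-6) + (2) = -4

-4


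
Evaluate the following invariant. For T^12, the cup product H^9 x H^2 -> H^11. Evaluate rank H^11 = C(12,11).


Cup product: H^p x H^q -> H^{p+q}; here p+q = 9+2 = 11.
rank H^k(T^n) = C(n,k).
C(12,11) = 12

12


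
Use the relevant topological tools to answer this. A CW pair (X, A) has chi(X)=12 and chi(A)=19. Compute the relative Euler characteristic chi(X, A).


Relative Euler characteristic: chi(X, A) = chi(X) - chi(A).
= 12 - (19) = -7

-7


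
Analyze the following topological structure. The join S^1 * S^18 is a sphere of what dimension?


Join of spheres: S^m * S^n = S^{m+n+1}.
dim = 1 + 18 + 1 = 20

20


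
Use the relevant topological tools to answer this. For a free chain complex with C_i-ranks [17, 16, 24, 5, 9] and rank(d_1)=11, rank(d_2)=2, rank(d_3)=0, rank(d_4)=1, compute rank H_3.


rank H_k = rank(ker d_k) - rank(im d_{k+1}).
rank(ker d_3) = rank(C_3) - rank(d_3) = 5 - 0 = 5.
rank(im d_{3+1}) = 1.
rank H_3 = 5 - 1 = 4

4


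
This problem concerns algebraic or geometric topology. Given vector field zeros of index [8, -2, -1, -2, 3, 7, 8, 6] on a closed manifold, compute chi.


Poincare-Hopf: chi(M) = sum of indices of zeros.
chi = (8) + (-2) + (-1) + (-2) + (3) + (7) + (8) + (6) = 27

27


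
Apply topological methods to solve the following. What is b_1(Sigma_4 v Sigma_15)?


For a wedge: H_1(A v B) = H_1(A) + H_1(B).
b_1(Sigma_4) = 8, b_1(Sigma_15) = 30.
b_1 = 8 + 30 = 38

38


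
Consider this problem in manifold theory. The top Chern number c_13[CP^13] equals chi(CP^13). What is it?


For any closed oriented manifold, <e(TM),[M]> = chi(M).
chi(CP^13) = 13+1 = 14

14


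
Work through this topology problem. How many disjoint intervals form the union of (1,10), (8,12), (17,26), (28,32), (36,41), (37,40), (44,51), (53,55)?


Sort and merge overlapping open intervals.
Merged: (1,12), (17,26), (28,32), (36,41), (44,51), (53,55).
Number of components = 6

6


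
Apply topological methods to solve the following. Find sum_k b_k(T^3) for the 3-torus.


b_k(T^3) = C(3,k), so the sum over k is sum_k C(3,k) = 2^3.
Total = 2^3 = 8

8


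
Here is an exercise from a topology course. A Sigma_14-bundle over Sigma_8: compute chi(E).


For a fiber bundle F -> E -> B (with CW structure): chi(E) = chi(B) * chi(F).
chi(Sigma_8) = -14, chi(Sigma_14) = -26.
chi(E) = (-14) * (-26) = 364

364


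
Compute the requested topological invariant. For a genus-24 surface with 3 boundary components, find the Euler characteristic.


For a compact orientable surface with genus g and b boundary components: chi = 2 - 2g - b.
chi = 2 - 2*24 - 3 = 2 - 48 - 3 = -49

-49


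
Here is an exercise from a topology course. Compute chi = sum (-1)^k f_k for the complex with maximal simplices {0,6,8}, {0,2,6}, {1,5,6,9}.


Enumerate all faces; f-vector: f_0=7, f_1=11, f_2=6, f_3=1.
chi = sum (-1)^k f_k = 1

1


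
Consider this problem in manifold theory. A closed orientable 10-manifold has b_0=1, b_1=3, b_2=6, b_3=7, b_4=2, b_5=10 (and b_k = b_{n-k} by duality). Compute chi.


By Poincare duality b_k = b_{10-k}, so full Betti numbers: b_0=1, b_1=3, b_2=6, b_3=7, b_4=2, b_5=10, b_6=2, b_7=7, b_8=6, b_9=3, b_10=1.
chi = sum (-1)^k b_k = -12

-12


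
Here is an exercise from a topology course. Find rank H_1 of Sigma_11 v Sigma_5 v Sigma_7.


For a wedge X v Y: reduced H_k(X v Y) = H_k(X) + H_k(Y).
Each Sigma_g contributes b_1 = 2g.
b_1 = 22 + 10 + 14 = 46

46


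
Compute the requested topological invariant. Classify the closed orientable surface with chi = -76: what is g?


chi = 2 - 2g for closed orientable surfaces.
-76 = 2 - 2g
2g = 2 - (-76) = 78
g = 39

39


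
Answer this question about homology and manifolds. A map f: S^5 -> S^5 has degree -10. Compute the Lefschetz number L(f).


On S^5: L(f) = tr(f_0*) + (-1)^5 tr(f_5*) = 1 + (-1)^5 * deg(f).
L(f) = 1 + (-1)^5 * -10 = 1 + 10 = 11

11


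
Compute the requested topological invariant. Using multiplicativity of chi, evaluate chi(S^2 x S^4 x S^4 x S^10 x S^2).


chi is multiplicative: chi(X x Y) = chi(X) chi(Y).
Each even-dim sphere has chi = 2. There are 5 factors.
chi = 2^5 = 32

32


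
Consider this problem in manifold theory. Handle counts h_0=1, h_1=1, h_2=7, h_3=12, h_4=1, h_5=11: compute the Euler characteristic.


Handles of index k contribute (-1)^k to chi (same as CW cells).
chi = (1) + (-1) + (7) + (-12) + (1) + (-11) = -15

-15


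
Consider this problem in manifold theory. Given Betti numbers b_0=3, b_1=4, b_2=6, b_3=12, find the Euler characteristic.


chi = sum_k (-1)^k b_k.
= (3) + (-4) + (6) + (-12)
= -7

-7


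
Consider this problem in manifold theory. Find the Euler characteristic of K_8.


K_8: V = 8, E = C(8,2) = 28.
chi = V - E = 8 - 28 = -20

-20


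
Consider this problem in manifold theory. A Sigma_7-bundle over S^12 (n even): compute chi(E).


chi(S^12) = 2 (n even), chi(Sigma_7) = 2 - 2*7 = -12.
chi(E) = 2 * (-12) = -24

-24


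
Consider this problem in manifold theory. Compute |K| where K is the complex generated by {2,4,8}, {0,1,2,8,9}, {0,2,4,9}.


Each maximal simplex on m vertices has 2^m - 1 nonempty faces.
Take the union (dedupe shared faces).
Total distinct faces = 41

41


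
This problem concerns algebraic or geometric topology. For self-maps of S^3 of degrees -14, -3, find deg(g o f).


Degree is multiplicative under composition: deg(g o f) = deg(g) * deg(f).
= -3 * -14 = 42

42


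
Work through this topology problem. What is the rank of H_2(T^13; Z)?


By the Kunneth formula, b_k(T^n) = C(n,k).
b_2(T^13) = C(13,2).
C(13,2) = 13!/(2!*11!) = 78

78


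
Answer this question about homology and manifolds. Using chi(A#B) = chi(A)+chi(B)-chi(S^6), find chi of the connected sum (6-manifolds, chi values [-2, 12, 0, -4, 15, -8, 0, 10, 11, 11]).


For n-manifolds: chi(A#B) = chi(A) + chi(B) - chi(S^6).
chi(S^6) = 1 + (-1)^6 = 2.
chi(#) = (sum chi_i) - (10-1)*chi(S^6) = 45 - 9*2 = 27

27


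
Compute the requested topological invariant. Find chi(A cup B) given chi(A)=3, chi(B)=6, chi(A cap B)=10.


chi(A cup B) = chi(A) + chi(B) - chi(A cap B)
= 3 + (6) - (10)
= -1

-1


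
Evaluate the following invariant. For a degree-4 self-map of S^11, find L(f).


On S^11: L(f) = tr(f_0*) + (-1)^11 tr(f_11*) = 1 + (-1)^11 * deg(f).
L(f) = 1 + (-1)^11 * 4 = 1 + -4 = -3

-3


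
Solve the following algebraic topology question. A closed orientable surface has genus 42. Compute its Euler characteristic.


For a closed orientable surface of genus g: chi = 2 - 2g.
Here g = 42.
chi = 2 - 2*42 = 2 - 84 = -82

-82


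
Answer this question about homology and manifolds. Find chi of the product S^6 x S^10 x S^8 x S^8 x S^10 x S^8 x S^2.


chi is multiplicative: chi(X x Y) = chi(X) chi(Y).
Each even-dim sphere has chi = 2. There are 7 factors.
chi = 2^7 = 128

128


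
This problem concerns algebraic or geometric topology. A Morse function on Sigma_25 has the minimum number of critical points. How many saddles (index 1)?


A perfect Morse function has m_k = b_k.
For Sigma_25: b_0=1, b_1=2g=50, b_2=1.
Saddles m_1 = 2g = 50

50


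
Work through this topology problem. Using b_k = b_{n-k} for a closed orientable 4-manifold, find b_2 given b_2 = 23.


Poincare duality for closed orientable n-manifolds: b_k = b_{n-k}.
Here n = 4, so b_2 = b_2 = 23

23


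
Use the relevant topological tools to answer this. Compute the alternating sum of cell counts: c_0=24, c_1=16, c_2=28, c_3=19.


chi = sum_k (-1)^k c_k.
= (-1)^0*24 + (-1)^1*16 + (-1)^2*28 + (-1)^3*19
= (24) + (-16) + (28) + (-19)
= 17

17


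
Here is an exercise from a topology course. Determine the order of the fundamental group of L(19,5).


pi_1(L(p,q)) = Z/pZ for any q coprime to p.
|pi_1(L(19,5))| = 19

19


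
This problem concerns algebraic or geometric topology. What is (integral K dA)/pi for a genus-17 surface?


Gauss-Bonnet: integral K dA = 2*pi*chi(M).
chi(Sigma_17) = 2 - 2*17 = -32.
(integral K dA)/pi = 2*chi = 2*(-32) = -64

-64


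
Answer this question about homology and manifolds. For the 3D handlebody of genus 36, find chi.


A genus-g handlebody deformation retracts to a wedge of g circles.
chi(vee_g S^1) = 1 - g.
chi(H_36) = 1 - 36 = -35

-35


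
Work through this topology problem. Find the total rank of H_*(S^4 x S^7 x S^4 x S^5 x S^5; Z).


Total Betti number is multiplicative under products.
Each S^d (d>=1) has total Betti number 2.
There are 5 sphere factors.
Total = 2^5 = 32

32


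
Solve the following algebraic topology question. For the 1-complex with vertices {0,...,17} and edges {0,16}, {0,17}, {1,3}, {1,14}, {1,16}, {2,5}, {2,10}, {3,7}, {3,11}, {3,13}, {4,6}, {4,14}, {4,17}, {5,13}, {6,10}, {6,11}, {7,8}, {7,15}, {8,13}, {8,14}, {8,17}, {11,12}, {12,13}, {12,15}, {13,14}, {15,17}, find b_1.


b_1 = E - V + (number of components).
E = 26, V = 18, components = 2.
b_1 = 26 - 18 + 2 = 10

10


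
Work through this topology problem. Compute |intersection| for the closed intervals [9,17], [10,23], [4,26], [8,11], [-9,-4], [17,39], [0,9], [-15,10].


Intersection = [max(a_i), min(b_i)] = [17, -4].
Since 17 > -4, the intersection is empty.
Length = 0

0


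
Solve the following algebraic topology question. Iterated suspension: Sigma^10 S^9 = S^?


Each suspension raises dimension by 1: Sigma S^n = S^{n+1}.
Sigma^10 S^9 = S^{9+10} = S^19

19


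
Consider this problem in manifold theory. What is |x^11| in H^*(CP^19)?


|x| = 2 in H^*(CP^n).
|x^11| = 11 * |x| = 11 * 2 = 22

22


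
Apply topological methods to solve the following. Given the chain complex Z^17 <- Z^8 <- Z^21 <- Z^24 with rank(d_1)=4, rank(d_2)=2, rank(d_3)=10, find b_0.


rank H_k = rank(ker d_k) - rank(im d_{k+1}).
rank(ker d_0) = rank(C_0) - rank(d_0) = 17 - 0 = 17.
rank(im d_{0+1}) = 4.
rank H_0 = 17 - 4 = 13

13


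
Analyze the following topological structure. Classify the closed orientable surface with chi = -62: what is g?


chi = 2 - 2g for closed orientable surfaces.
-62 = 2 - 2g
2g = 2 - (-62) = 64
g = 32

32


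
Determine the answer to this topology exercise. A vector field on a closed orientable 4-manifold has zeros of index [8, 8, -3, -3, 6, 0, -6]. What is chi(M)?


Poincare-Hopf: chi(M) = sum of indices of zeros.
chi = (8) + (8) + (-3) + (-3) + (6) + (0) + (-6) = 10

10


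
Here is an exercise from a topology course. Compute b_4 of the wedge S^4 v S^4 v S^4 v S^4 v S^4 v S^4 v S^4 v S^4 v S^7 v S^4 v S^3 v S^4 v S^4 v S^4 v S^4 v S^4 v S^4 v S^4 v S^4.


For a wedge of spheres, H_k (k>0) is free on one generator per sphere of dimension k.
Spheres of dimension 4: count = 17.
b_4 = 17

17


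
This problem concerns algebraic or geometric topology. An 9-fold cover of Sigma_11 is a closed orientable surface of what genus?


For an n-sheeted cover: chi(E) = n * chi(B).
chi(Sigma_11) = 2 - 2*11 = -20.
chi(E) = 9 * (-20) = -180.
genus(E) = (2 - chi(E))/2 = (2 - (-180))/2 = 182/2 = 91

91


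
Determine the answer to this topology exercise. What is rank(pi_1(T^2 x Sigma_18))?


pi_1(A x B) = pi_1(A) x pi_1(B); rank of abelianization = b_1.
b_1(T^2) = 2, b_1(Sigma_18) = 2*18 = 36.
b_1(product) = 2 + 36 = 38

38


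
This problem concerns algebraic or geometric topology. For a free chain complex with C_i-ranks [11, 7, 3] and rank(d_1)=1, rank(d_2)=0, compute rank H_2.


rank H_k = rank(ker d_k) - rank(im d_{k+1}).
rank(ker d_2) = rank(C_2) - rank(d_2) = 3 - 0 = 3.
rank(im d_{2+1}) = 0.
rank H_2 = 3 - 0 = 3

3


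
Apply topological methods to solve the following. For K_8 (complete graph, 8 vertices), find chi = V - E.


K_8: V = 8, E = C(8,2) = 28.
chi = V - E = 8 - 28 = -20

-20


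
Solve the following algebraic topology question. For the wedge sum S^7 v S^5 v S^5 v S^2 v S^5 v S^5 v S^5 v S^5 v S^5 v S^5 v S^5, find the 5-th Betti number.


For a wedge of spheres, H_k (k>0) is free on one generator per sphere of dimension k.
Spheres of dimension 5: count = 9.
b_5 = 9

9


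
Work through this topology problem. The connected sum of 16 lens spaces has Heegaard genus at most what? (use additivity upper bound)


Heegaard genus satisfies g(A#B) <= g(A) + g(B).
Each lens space has g = 1.
Upper bound: 16 * 1 = 16

16


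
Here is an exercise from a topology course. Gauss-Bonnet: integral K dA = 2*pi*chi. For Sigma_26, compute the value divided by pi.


Gauss-Bonnet: integral K dA = 2*pi*chi(M).
chi(Sigma_26) = 2 - 2*26 = -50.
(integral K dA)/pi = 2*chi = 2*(-50) = -100

-100
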